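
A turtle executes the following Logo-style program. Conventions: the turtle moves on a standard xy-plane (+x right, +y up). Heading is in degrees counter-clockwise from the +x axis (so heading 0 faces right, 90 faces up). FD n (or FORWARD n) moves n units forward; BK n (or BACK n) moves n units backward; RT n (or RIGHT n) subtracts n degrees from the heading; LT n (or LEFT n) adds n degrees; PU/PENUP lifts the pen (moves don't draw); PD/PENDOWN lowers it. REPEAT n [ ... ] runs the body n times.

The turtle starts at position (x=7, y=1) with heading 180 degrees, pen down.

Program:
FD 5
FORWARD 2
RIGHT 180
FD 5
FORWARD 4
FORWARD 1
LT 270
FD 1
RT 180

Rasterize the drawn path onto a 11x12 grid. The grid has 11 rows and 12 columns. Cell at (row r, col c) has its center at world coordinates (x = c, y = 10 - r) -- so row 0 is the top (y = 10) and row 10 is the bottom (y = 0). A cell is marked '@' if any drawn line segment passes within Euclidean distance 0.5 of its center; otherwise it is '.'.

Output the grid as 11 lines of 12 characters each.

Segment 0: (7,1) -> (2,1)
Segment 1: (2,1) -> (0,1)
Segment 2: (0,1) -> (5,1)
Segment 3: (5,1) -> (9,1)
Segment 4: (9,1) -> (10,1)
Segment 5: (10,1) -> (10,0)

Answer: ............
............
............
............
............
............
............
............
............
@@@@@@@@@@@.
..........@.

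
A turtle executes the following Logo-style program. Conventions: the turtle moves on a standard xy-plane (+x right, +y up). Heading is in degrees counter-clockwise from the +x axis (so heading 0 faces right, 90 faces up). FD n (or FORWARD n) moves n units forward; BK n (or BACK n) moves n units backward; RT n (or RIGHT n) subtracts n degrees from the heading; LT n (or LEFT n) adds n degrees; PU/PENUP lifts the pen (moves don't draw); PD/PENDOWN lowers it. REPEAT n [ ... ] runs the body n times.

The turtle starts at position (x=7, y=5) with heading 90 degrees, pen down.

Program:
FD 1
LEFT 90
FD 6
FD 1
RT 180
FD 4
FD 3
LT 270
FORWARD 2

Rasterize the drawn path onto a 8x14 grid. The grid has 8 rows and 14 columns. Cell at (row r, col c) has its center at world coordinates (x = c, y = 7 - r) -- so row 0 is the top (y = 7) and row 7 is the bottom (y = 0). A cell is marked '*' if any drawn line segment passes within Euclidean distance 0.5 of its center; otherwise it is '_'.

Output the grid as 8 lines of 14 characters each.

Segment 0: (7,5) -> (7,6)
Segment 1: (7,6) -> (1,6)
Segment 2: (1,6) -> (0,6)
Segment 3: (0,6) -> (4,6)
Segment 4: (4,6) -> (7,6)
Segment 5: (7,6) -> (7,4)

Answer: ______________
********______
_______*______
_______*______
______________
______________
______________
______________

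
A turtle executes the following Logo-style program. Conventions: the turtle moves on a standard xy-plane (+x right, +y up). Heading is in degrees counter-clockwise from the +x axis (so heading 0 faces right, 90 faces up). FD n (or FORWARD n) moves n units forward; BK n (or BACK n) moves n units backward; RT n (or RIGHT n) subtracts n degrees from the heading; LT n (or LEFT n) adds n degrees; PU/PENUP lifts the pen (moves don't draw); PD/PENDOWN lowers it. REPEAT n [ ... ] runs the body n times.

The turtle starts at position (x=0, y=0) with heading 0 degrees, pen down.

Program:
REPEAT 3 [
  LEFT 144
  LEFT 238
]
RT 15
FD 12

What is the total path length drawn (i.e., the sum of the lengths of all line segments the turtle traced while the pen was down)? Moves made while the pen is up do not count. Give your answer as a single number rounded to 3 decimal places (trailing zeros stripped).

Executing turtle program step by step:
Start: pos=(0,0), heading=0, pen down
REPEAT 3 [
  -- iteration 1/3 --
  LT 144: heading 0 -> 144
  LT 238: heading 144 -> 22
  -- iteration 2/3 --
  LT 144: heading 22 -> 166
  LT 238: heading 166 -> 44
  -- iteration 3/3 --
  LT 144: heading 44 -> 188
  LT 238: heading 188 -> 66
]
RT 15: heading 66 -> 51
FD 12: (0,0) -> (7.552,9.326) [heading=51, draw]
Final: pos=(7.552,9.326), heading=51, 1 segment(s) drawn

Segment lengths:
  seg 1: (0,0) -> (7.552,9.326), length = 12
Total = 12

Answer: 12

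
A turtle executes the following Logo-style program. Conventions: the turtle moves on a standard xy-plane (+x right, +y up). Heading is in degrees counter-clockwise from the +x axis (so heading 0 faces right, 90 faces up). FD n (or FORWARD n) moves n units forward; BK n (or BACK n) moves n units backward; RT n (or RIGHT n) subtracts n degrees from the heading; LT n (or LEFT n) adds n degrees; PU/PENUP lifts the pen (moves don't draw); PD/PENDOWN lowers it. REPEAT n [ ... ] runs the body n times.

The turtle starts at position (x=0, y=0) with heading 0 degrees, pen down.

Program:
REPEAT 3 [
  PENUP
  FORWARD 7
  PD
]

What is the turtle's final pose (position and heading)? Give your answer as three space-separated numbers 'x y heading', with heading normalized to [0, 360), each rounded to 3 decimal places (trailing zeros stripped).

Answer: 21 0 0

Derivation:
Executing turtle program step by step:
Start: pos=(0,0), heading=0, pen down
REPEAT 3 [
  -- iteration 1/3 --
  PU: pen up
  FD 7: (0,0) -> (7,0) [heading=0, move]
  PD: pen down
  -- iteration 2/3 --
  PU: pen up
  FD 7: (7,0) -> (14,0) [heading=0, move]
  PD: pen down
  -- iteration 3/3 --
  PU: pen up
  FD 7: (14,0) -> (21,0) [heading=0, move]
  PD: pen down
]
Final: pos=(21,0), heading=0, 0 segment(s) drawn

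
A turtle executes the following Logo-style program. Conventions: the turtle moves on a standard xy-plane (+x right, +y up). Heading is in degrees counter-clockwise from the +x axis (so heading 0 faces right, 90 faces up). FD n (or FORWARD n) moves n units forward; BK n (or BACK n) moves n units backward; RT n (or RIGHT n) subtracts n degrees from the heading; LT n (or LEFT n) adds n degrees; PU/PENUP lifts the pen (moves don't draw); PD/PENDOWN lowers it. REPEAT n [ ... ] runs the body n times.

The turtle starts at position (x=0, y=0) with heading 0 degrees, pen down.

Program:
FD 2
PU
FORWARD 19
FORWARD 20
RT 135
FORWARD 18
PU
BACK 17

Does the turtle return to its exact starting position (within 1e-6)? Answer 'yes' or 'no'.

Executing turtle program step by step:
Start: pos=(0,0), heading=0, pen down
FD 2: (0,0) -> (2,0) [heading=0, draw]
PU: pen up
FD 19: (2,0) -> (21,0) [heading=0, move]
FD 20: (21,0) -> (41,0) [heading=0, move]
RT 135: heading 0 -> 225
FD 18: (41,0) -> (28.272,-12.728) [heading=225, move]
PU: pen up
BK 17: (28.272,-12.728) -> (40.293,-0.707) [heading=225, move]
Final: pos=(40.293,-0.707), heading=225, 1 segment(s) drawn

Start position: (0, 0)
Final position: (40.293, -0.707)
Distance = 40.299; >= 1e-6 -> NOT closed

Answer: no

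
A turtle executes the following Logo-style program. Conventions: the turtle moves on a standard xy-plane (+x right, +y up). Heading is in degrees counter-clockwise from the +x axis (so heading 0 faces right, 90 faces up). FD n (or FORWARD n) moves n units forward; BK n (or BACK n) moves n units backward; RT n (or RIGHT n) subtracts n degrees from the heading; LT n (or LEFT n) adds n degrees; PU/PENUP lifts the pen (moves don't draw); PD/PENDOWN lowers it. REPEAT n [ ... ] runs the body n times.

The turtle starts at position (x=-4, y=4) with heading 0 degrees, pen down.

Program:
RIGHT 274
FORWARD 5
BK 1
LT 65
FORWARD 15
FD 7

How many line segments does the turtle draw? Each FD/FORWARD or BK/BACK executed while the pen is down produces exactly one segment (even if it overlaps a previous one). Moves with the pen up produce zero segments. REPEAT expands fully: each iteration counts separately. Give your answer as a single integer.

Answer: 4

Derivation:
Executing turtle program step by step:
Start: pos=(-4,4), heading=0, pen down
RT 274: heading 0 -> 86
FD 5: (-4,4) -> (-3.651,8.988) [heading=86, draw]
BK 1: (-3.651,8.988) -> (-3.721,7.99) [heading=86, draw]
LT 65: heading 86 -> 151
FD 15: (-3.721,7.99) -> (-16.84,15.262) [heading=151, draw]
FD 7: (-16.84,15.262) -> (-22.963,18.656) [heading=151, draw]
Final: pos=(-22.963,18.656), heading=151, 4 segment(s) drawn
Segments drawn: 4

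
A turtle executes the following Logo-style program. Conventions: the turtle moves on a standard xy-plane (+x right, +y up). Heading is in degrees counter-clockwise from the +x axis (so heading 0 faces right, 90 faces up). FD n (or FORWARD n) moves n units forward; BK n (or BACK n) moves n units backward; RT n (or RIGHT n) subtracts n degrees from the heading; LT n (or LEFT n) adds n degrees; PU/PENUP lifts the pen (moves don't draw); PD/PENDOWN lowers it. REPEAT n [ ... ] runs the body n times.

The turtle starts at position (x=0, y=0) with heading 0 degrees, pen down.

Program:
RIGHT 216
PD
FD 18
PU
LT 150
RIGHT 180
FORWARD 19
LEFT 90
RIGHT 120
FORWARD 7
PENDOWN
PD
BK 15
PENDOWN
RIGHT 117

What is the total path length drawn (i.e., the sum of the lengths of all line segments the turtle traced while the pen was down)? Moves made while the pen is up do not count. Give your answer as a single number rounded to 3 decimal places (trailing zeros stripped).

Executing turtle program step by step:
Start: pos=(0,0), heading=0, pen down
RT 216: heading 0 -> 144
PD: pen down
FD 18: (0,0) -> (-14.562,10.58) [heading=144, draw]
PU: pen up
LT 150: heading 144 -> 294
RT 180: heading 294 -> 114
FD 19: (-14.562,10.58) -> (-22.29,27.937) [heading=114, move]
LT 90: heading 114 -> 204
RT 120: heading 204 -> 84
FD 7: (-22.29,27.937) -> (-21.559,34.899) [heading=84, move]
PD: pen down
PD: pen down
BK 15: (-21.559,34.899) -> (-23.127,19.981) [heading=84, draw]
PD: pen down
RT 117: heading 84 -> 327
Final: pos=(-23.127,19.981), heading=327, 2 segment(s) drawn

Segment lengths:
  seg 1: (0,0) -> (-14.562,10.58), length = 18
  seg 2: (-21.559,34.899) -> (-23.127,19.981), length = 15
Total = 33

Answer: 33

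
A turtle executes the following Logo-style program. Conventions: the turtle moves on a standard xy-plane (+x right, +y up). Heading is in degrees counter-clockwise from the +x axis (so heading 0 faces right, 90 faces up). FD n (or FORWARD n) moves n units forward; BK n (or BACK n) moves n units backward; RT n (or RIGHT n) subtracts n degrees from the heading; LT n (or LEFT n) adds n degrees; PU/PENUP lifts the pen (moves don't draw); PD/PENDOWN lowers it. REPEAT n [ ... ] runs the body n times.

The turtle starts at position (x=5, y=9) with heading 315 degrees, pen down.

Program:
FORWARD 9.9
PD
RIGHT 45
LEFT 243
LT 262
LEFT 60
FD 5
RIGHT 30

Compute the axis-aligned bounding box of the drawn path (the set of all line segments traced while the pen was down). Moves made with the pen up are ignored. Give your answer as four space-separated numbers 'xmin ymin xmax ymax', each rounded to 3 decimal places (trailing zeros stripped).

Executing turtle program step by step:
Start: pos=(5,9), heading=315, pen down
FD 9.9: (5,9) -> (12,2) [heading=315, draw]
PD: pen down
RT 45: heading 315 -> 270
LT 243: heading 270 -> 153
LT 262: heading 153 -> 55
LT 60: heading 55 -> 115
FD 5: (12,2) -> (9.887,6.531) [heading=115, draw]
RT 30: heading 115 -> 85
Final: pos=(9.887,6.531), heading=85, 2 segment(s) drawn

Segment endpoints: x in {5, 9.887, 12}, y in {2, 6.531, 9}
xmin=5, ymin=2, xmax=12, ymax=9

Answer: 5 2 12 9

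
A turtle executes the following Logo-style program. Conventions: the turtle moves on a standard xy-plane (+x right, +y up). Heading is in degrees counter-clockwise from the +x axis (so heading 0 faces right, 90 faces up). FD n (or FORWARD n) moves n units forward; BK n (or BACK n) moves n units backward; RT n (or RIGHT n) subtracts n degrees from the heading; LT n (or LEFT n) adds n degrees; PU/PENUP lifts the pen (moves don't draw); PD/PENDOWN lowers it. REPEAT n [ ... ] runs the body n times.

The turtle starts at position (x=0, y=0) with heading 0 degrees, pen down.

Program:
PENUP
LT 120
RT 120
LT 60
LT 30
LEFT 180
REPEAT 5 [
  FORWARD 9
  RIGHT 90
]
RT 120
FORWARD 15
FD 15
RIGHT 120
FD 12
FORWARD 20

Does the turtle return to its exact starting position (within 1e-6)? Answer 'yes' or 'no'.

Answer: no

Derivation:
Executing turtle program step by step:
Start: pos=(0,0), heading=0, pen down
PU: pen up
LT 120: heading 0 -> 120
RT 120: heading 120 -> 0
LT 60: heading 0 -> 60
LT 30: heading 60 -> 90
LT 180: heading 90 -> 270
REPEAT 5 [
  -- iteration 1/5 --
  FD 9: (0,0) -> (0,-9) [heading=270, move]
  RT 90: heading 270 -> 180
  -- iteration 2/5 --
  FD 9: (0,-9) -> (-9,-9) [heading=180, move]
  RT 90: heading 180 -> 90
  -- iteration 3/5 --
  FD 9: (-9,-9) -> (-9,0) [heading=90, move]
  RT 90: heading 90 -> 0
  -- iteration 4/5 --
  FD 9: (-9,0) -> (0,0) [heading=0, move]
  RT 90: heading 0 -> 270
  -- iteration 5/5 --
  FD 9: (0,0) -> (0,-9) [heading=270, move]
  RT 90: heading 270 -> 180
]
RT 120: heading 180 -> 60
FD 15: (0,-9) -> (7.5,3.99) [heading=60, move]
FD 15: (7.5,3.99) -> (15,16.981) [heading=60, move]
RT 120: heading 60 -> 300
FD 12: (15,16.981) -> (21,6.588) [heading=300, move]
FD 20: (21,6.588) -> (31,-10.732) [heading=300, move]
Final: pos=(31,-10.732), heading=300, 0 segment(s) drawn

Start position: (0, 0)
Final position: (31, -10.732)
Distance = 32.805; >= 1e-6 -> NOT closed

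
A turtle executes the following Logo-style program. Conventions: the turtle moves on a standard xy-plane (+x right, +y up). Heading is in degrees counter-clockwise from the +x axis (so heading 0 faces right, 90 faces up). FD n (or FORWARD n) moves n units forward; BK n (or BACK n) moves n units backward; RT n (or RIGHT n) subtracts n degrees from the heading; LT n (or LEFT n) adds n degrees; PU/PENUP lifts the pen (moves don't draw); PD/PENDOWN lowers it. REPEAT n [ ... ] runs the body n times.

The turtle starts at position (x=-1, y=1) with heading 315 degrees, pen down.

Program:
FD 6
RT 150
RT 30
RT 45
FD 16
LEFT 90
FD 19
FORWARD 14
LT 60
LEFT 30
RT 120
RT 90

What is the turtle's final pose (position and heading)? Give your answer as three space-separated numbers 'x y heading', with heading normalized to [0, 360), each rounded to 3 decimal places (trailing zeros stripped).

Executing turtle program step by step:
Start: pos=(-1,1), heading=315, pen down
FD 6: (-1,1) -> (3.243,-3.243) [heading=315, draw]
RT 150: heading 315 -> 165
RT 30: heading 165 -> 135
RT 45: heading 135 -> 90
FD 16: (3.243,-3.243) -> (3.243,12.757) [heading=90, draw]
LT 90: heading 90 -> 180
FD 19: (3.243,12.757) -> (-15.757,12.757) [heading=180, draw]
FD 14: (-15.757,12.757) -> (-29.757,12.757) [heading=180, draw]
LT 60: heading 180 -> 240
LT 30: heading 240 -> 270
RT 120: heading 270 -> 150
RT 90: heading 150 -> 60
Final: pos=(-29.757,12.757), heading=60, 4 segment(s) drawn

Answer: -29.757 12.757 60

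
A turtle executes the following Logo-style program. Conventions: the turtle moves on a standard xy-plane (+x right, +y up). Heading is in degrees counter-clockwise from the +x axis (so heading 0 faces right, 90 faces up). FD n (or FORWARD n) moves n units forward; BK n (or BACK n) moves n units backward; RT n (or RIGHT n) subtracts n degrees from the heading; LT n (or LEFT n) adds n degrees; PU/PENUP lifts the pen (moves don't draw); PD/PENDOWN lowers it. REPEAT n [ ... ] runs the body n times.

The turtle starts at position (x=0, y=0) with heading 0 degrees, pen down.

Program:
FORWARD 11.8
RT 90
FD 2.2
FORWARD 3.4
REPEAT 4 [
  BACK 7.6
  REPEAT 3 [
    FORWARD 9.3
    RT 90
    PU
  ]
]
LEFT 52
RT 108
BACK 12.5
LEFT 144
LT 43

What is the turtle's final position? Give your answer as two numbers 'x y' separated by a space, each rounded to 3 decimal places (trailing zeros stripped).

Executing turtle program step by step:
Start: pos=(0,0), heading=0, pen down
FD 11.8: (0,0) -> (11.8,0) [heading=0, draw]
RT 90: heading 0 -> 270
FD 2.2: (11.8,0) -> (11.8,-2.2) [heading=270, draw]
FD 3.4: (11.8,-2.2) -> (11.8,-5.6) [heading=270, draw]
REPEAT 4 [
  -- iteration 1/4 --
  BK 7.6: (11.8,-5.6) -> (11.8,2) [heading=270, draw]
  REPEAT 3 [
    -- iteration 1/3 --
    FD 9.3: (11.8,2) -> (11.8,-7.3) [heading=270, draw]
    RT 90: heading 270 -> 180
    PU: pen up
    -- iteration 2/3 --
    FD 9.3: (11.8,-7.3) -> (2.5,-7.3) [heading=180, move]
    RT 90: heading 180 -> 90
    PU: pen up
    -- iteration 3/3 --
    FD 9.3: (2.5,-7.3) -> (2.5,2) [heading=90, move]
    RT 90: heading 90 -> 0
    PU: pen up
  ]
  -- iteration 2/4 --
  BK 7.6: (2.5,2) -> (-5.1,2) [heading=0, move]
  REPEAT 3 [
    -- iteration 1/3 --
    FD 9.3: (-5.1,2) -> (4.2,2) [heading=0, move]
    RT 90: heading 0 -> 270
    PU: pen up
    -- iteration 2/3 --
    FD 9.3: (4.2,2) -> (4.2,-7.3) [heading=270, move]
    RT 90: heading 270 -> 180
    PU: pen up
    -- iteration 3/3 --
    FD 9.3: (4.2,-7.3) -> (-5.1,-7.3) [heading=180, move]
    RT 90: heading 180 -> 90
    PU: pen up
  ]
  -- iteration 3/4 --
  BK 7.6: (-5.1,-7.3) -> (-5.1,-14.9) [heading=90, move]
  REPEAT 3 [
    -- iteration 1/3 --
    FD 9.3: (-5.1,-14.9) -> (-5.1,-5.6) [heading=90, move]
    RT 90: heading 90 -> 0
    PU: pen up
    -- iteration 2/3 --
    FD 9.3: (-5.1,-5.6) -> (4.2,-5.6) [heading=0, move]
    RT 90: heading 0 -> 270
    PU: pen up
    -- iteration 3/3 --
    FD 9.3: (4.2,-5.6) -> (4.2,-14.9) [heading=270, move]
    RT 90: heading 270 -> 180
    PU: pen up
  ]
  -- iteration 4/4 --
  BK 7.6: (4.2,-14.9) -> (11.8,-14.9) [heading=180, move]
  REPEAT 3 [
    -- iteration 1/3 --
    FD 9.3: (11.8,-14.9) -> (2.5,-14.9) [heading=180, move]
    RT 90: heading 180 -> 90
    PU: pen up
    -- iteration 2/3 --
    FD 9.3: (2.5,-14.9) -> (2.5,-5.6) [heading=90, move]
    RT 90: heading 90 -> 0
    PU: pen up
    -- iteration 3/3 --
    FD 9.3: (2.5,-5.6) -> (11.8,-5.6) [heading=0, move]
    RT 90: heading 0 -> 270
    PU: pen up
  ]
]
LT 52: heading 270 -> 322
RT 108: heading 322 -> 214
BK 12.5: (11.8,-5.6) -> (22.163,1.39) [heading=214, move]
LT 144: heading 214 -> 358
LT 43: heading 358 -> 41
Final: pos=(22.163,1.39), heading=41, 5 segment(s) drawn

Answer: 22.163 1.39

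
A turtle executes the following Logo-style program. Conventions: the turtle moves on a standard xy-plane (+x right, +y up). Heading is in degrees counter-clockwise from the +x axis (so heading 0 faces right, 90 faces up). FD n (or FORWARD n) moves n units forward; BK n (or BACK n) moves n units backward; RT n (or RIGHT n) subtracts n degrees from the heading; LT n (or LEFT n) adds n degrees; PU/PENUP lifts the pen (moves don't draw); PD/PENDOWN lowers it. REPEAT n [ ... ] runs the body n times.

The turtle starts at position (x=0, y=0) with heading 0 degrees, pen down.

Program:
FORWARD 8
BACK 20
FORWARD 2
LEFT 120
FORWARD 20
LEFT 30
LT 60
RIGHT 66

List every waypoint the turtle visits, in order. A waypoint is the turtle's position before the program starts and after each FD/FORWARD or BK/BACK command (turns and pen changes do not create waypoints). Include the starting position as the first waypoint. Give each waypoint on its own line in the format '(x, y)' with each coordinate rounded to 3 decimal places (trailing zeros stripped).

Executing turtle program step by step:
Start: pos=(0,0), heading=0, pen down
FD 8: (0,0) -> (8,0) [heading=0, draw]
BK 20: (8,0) -> (-12,0) [heading=0, draw]
FD 2: (-12,0) -> (-10,0) [heading=0, draw]
LT 120: heading 0 -> 120
FD 20: (-10,0) -> (-20,17.321) [heading=120, draw]
LT 30: heading 120 -> 150
LT 60: heading 150 -> 210
RT 66: heading 210 -> 144
Final: pos=(-20,17.321), heading=144, 4 segment(s) drawn
Waypoints (5 total):
(0, 0)
(8, 0)
(-12, 0)
(-10, 0)
(-20, 17.321)

Answer: (0, 0)
(8, 0)
(-12, 0)
(-10, 0)
(-20, 17.321)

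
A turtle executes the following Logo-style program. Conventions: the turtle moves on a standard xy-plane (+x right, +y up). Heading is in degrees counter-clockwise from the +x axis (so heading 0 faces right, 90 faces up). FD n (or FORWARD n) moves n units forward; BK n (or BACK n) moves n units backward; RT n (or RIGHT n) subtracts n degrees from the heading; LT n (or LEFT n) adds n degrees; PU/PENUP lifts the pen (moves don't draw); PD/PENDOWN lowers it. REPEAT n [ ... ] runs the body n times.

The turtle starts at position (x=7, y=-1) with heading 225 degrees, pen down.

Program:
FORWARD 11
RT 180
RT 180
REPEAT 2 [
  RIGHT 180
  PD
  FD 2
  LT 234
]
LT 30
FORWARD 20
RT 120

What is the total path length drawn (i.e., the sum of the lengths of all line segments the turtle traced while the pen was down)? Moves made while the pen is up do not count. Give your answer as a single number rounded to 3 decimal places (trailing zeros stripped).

Executing turtle program step by step:
Start: pos=(7,-1), heading=225, pen down
FD 11: (7,-1) -> (-0.778,-8.778) [heading=225, draw]
RT 180: heading 225 -> 45
RT 180: heading 45 -> 225
REPEAT 2 [
  -- iteration 1/2 --
  RT 180: heading 225 -> 45
  PD: pen down
  FD 2: (-0.778,-8.778) -> (0.636,-7.364) [heading=45, draw]
  LT 234: heading 45 -> 279
  -- iteration 2/2 --
  RT 180: heading 279 -> 99
  PD: pen down
  FD 2: (0.636,-7.364) -> (0.323,-5.389) [heading=99, draw]
  LT 234: heading 99 -> 333
]
LT 30: heading 333 -> 3
FD 20: (0.323,-5.389) -> (20.296,-4.342) [heading=3, draw]
RT 120: heading 3 -> 243
Final: pos=(20.296,-4.342), heading=243, 4 segment(s) drawn

Segment lengths:
  seg 1: (7,-1) -> (-0.778,-8.778), length = 11
  seg 2: (-0.778,-8.778) -> (0.636,-7.364), length = 2
  seg 3: (0.636,-7.364) -> (0.323,-5.389), length = 2
  seg 4: (0.323,-5.389) -> (20.296,-4.342), length = 20
Total = 35

Answer: 35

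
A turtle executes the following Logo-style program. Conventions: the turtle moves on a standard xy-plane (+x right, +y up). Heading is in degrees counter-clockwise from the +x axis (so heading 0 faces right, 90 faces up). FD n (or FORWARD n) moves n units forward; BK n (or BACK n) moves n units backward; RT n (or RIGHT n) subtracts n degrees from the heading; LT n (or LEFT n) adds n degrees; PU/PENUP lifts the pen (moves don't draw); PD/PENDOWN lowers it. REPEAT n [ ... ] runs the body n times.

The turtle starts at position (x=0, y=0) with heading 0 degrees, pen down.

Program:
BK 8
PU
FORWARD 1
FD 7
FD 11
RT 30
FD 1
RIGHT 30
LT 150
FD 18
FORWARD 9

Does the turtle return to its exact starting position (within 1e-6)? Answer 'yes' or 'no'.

Executing turtle program step by step:
Start: pos=(0,0), heading=0, pen down
BK 8: (0,0) -> (-8,0) [heading=0, draw]
PU: pen up
FD 1: (-8,0) -> (-7,0) [heading=0, move]
FD 7: (-7,0) -> (0,0) [heading=0, move]
FD 11: (0,0) -> (11,0) [heading=0, move]
RT 30: heading 0 -> 330
FD 1: (11,0) -> (11.866,-0.5) [heading=330, move]
RT 30: heading 330 -> 300
LT 150: heading 300 -> 90
FD 18: (11.866,-0.5) -> (11.866,17.5) [heading=90, move]
FD 9: (11.866,17.5) -> (11.866,26.5) [heading=90, move]
Final: pos=(11.866,26.5), heading=90, 1 segment(s) drawn

Start position: (0, 0)
Final position: (11.866, 26.5)
Distance = 29.035; >= 1e-6 -> NOT closed

Answer: no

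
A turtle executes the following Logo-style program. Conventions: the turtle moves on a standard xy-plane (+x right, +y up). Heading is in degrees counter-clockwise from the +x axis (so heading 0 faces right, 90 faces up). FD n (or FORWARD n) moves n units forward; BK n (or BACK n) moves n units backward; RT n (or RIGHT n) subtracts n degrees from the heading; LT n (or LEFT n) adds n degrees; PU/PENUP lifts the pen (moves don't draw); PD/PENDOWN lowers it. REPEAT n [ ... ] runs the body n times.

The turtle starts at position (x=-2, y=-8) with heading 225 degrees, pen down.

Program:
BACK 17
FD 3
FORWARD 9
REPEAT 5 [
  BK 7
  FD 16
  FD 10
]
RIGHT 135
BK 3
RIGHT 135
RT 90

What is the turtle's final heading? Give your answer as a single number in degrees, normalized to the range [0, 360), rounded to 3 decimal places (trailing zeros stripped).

Executing turtle program step by step:
Start: pos=(-2,-8), heading=225, pen down
BK 17: (-2,-8) -> (10.021,4.021) [heading=225, draw]
FD 3: (10.021,4.021) -> (7.899,1.899) [heading=225, draw]
FD 9: (7.899,1.899) -> (1.536,-4.464) [heading=225, draw]
REPEAT 5 [
  -- iteration 1/5 --
  BK 7: (1.536,-4.464) -> (6.485,0.485) [heading=225, draw]
  FD 16: (6.485,0.485) -> (-4.828,-10.828) [heading=225, draw]
  FD 10: (-4.828,-10.828) -> (-11.899,-17.899) [heading=225, draw]
  -- iteration 2/5 --
  BK 7: (-11.899,-17.899) -> (-6.95,-12.95) [heading=225, draw]
  FD 16: (-6.95,-12.95) -> (-18.263,-24.263) [heading=225, draw]
  FD 10: (-18.263,-24.263) -> (-25.335,-31.335) [heading=225, draw]
  -- iteration 3/5 --
  BK 7: (-25.335,-31.335) -> (-20.385,-26.385) [heading=225, draw]
  FD 16: (-20.385,-26.385) -> (-31.698,-37.698) [heading=225, draw]
  FD 10: (-31.698,-37.698) -> (-38.77,-44.77) [heading=225, draw]
  -- iteration 4/5 --
  BK 7: (-38.77,-44.77) -> (-33.82,-39.82) [heading=225, draw]
  FD 16: (-33.82,-39.82) -> (-45.134,-51.134) [heading=225, draw]
  FD 10: (-45.134,-51.134) -> (-52.205,-58.205) [heading=225, draw]
  -- iteration 5/5 --
  BK 7: (-52.205,-58.205) -> (-47.255,-53.255) [heading=225, draw]
  FD 16: (-47.255,-53.255) -> (-58.569,-64.569) [heading=225, draw]
  FD 10: (-58.569,-64.569) -> (-65.64,-71.64) [heading=225, draw]
]
RT 135: heading 225 -> 90
BK 3: (-65.64,-71.64) -> (-65.64,-74.64) [heading=90, draw]
RT 135: heading 90 -> 315
RT 90: heading 315 -> 225
Final: pos=(-65.64,-74.64), heading=225, 19 segment(s) drawn

Answer: 225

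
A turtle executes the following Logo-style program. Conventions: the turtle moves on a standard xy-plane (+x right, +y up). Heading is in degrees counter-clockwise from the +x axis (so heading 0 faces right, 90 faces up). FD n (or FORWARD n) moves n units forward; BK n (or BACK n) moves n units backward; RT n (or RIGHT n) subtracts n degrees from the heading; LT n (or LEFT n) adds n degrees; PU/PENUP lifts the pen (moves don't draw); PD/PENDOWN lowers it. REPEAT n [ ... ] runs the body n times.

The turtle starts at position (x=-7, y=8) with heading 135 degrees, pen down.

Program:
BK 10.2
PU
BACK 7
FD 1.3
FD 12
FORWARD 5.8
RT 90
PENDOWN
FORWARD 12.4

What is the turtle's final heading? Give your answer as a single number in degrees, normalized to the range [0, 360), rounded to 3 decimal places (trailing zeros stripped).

Executing turtle program step by step:
Start: pos=(-7,8), heading=135, pen down
BK 10.2: (-7,8) -> (0.212,0.788) [heading=135, draw]
PU: pen up
BK 7: (0.212,0.788) -> (5.162,-4.162) [heading=135, move]
FD 1.3: (5.162,-4.162) -> (4.243,-3.243) [heading=135, move]
FD 12: (4.243,-3.243) -> (-4.242,5.242) [heading=135, move]
FD 5.8: (-4.242,5.242) -> (-8.344,9.344) [heading=135, move]
RT 90: heading 135 -> 45
PD: pen down
FD 12.4: (-8.344,9.344) -> (0.425,18.112) [heading=45, draw]
Final: pos=(0.425,18.112), heading=45, 2 segment(s) drawn

Answer: 45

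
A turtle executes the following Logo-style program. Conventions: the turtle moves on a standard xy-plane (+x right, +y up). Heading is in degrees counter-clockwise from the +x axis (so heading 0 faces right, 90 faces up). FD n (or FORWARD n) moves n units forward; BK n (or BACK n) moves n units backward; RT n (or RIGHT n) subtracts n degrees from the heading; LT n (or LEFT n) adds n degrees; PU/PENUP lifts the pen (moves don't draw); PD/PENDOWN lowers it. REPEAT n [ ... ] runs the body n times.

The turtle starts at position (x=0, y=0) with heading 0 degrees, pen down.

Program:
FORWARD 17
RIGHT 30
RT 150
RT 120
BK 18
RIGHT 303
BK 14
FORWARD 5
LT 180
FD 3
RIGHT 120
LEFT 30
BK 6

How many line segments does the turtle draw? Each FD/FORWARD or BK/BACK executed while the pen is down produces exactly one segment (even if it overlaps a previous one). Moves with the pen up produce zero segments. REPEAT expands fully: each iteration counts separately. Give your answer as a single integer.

Answer: 6

Derivation:
Executing turtle program step by step:
Start: pos=(0,0), heading=0, pen down
FD 17: (0,0) -> (17,0) [heading=0, draw]
RT 30: heading 0 -> 330
RT 150: heading 330 -> 180
RT 120: heading 180 -> 60
BK 18: (17,0) -> (8,-15.588) [heading=60, draw]
RT 303: heading 60 -> 117
BK 14: (8,-15.588) -> (14.356,-28.063) [heading=117, draw]
FD 5: (14.356,-28.063) -> (12.086,-23.608) [heading=117, draw]
LT 180: heading 117 -> 297
FD 3: (12.086,-23.608) -> (13.448,-26.281) [heading=297, draw]
RT 120: heading 297 -> 177
LT 30: heading 177 -> 207
BK 6: (13.448,-26.281) -> (18.794,-23.557) [heading=207, draw]
Final: pos=(18.794,-23.557), heading=207, 6 segment(s) drawn
Segments drawn: 6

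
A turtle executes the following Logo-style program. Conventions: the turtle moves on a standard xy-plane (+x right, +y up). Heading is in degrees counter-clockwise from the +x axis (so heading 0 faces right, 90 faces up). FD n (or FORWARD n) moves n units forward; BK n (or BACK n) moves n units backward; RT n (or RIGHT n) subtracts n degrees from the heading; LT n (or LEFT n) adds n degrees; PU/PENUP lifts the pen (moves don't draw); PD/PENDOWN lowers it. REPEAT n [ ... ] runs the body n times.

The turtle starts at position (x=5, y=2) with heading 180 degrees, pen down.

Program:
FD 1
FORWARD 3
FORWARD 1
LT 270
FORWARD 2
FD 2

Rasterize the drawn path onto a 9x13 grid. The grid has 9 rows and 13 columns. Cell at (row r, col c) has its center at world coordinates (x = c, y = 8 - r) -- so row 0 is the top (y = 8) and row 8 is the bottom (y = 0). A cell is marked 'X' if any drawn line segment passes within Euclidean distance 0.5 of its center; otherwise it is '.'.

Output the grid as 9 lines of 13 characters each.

Segment 0: (5,2) -> (4,2)
Segment 1: (4,2) -> (1,2)
Segment 2: (1,2) -> (0,2)
Segment 3: (0,2) -> (0,4)
Segment 4: (0,4) -> (0,6)

Answer: .............
.............
X............
X............
X............
X............
XXXXXX.......
.............
.............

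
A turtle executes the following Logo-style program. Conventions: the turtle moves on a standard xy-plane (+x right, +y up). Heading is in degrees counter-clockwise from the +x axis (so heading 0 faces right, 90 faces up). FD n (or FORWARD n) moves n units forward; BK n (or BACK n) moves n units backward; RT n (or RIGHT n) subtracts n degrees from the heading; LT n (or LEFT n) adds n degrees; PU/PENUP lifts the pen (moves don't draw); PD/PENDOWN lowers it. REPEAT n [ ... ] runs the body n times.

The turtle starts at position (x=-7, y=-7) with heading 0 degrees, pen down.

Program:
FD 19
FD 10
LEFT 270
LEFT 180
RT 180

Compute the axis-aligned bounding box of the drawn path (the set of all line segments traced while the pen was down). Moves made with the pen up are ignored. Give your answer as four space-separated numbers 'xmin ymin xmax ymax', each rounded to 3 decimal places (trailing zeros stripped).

Executing turtle program step by step:
Start: pos=(-7,-7), heading=0, pen down
FD 19: (-7,-7) -> (12,-7) [heading=0, draw]
FD 10: (12,-7) -> (22,-7) [heading=0, draw]
LT 270: heading 0 -> 270
LT 180: heading 270 -> 90
RT 180: heading 90 -> 270
Final: pos=(22,-7), heading=270, 2 segment(s) drawn

Segment endpoints: x in {-7, 12, 22}, y in {-7}
xmin=-7, ymin=-7, xmax=22, ymax=-7

Answer: -7 -7 22 -7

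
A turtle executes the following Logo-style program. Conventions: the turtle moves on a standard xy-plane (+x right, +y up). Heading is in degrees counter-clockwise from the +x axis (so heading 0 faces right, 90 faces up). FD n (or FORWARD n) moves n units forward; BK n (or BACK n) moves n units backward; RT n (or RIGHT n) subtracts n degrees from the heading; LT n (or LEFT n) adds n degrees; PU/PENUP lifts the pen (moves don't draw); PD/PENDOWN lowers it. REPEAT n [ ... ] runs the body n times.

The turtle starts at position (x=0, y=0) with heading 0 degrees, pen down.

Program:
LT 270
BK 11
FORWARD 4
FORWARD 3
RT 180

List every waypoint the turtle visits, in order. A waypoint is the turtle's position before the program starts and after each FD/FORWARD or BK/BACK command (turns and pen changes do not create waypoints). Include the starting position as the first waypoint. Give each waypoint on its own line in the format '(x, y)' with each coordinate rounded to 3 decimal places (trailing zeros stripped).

Answer: (0, 0)
(0, 11)
(0, 7)
(0, 4)

Derivation:
Executing turtle program step by step:
Start: pos=(0,0), heading=0, pen down
LT 270: heading 0 -> 270
BK 11: (0,0) -> (0,11) [heading=270, draw]
FD 4: (0,11) -> (0,7) [heading=270, draw]
FD 3: (0,7) -> (0,4) [heading=270, draw]
RT 180: heading 270 -> 90
Final: pos=(0,4), heading=90, 3 segment(s) drawn
Waypoints (4 total):
(0, 0)
(0, 11)
(0, 7)
(0, 4)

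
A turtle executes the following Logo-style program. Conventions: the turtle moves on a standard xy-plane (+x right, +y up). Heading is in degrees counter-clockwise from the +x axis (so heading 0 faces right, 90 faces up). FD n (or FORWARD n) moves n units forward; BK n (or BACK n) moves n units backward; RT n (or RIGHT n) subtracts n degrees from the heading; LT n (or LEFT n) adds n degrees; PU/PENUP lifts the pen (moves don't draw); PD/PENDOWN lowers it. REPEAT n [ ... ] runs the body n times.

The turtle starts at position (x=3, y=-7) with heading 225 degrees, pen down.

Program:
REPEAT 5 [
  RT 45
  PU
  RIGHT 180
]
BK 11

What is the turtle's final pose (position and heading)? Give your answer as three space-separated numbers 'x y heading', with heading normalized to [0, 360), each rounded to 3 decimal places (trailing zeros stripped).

Executing turtle program step by step:
Start: pos=(3,-7), heading=225, pen down
REPEAT 5 [
  -- iteration 1/5 --
  RT 45: heading 225 -> 180
  PU: pen up
  RT 180: heading 180 -> 0
  -- iteration 2/5 --
  RT 45: heading 0 -> 315
  PU: pen up
  RT 180: heading 315 -> 135
  -- iteration 3/5 --
  RT 45: heading 135 -> 90
  PU: pen up
  RT 180: heading 90 -> 270
  -- iteration 4/5 --
  RT 45: heading 270 -> 225
  PU: pen up
  RT 180: heading 225 -> 45
  -- iteration 5/5 --
  RT 45: heading 45 -> 0
  PU: pen up
  RT 180: heading 0 -> 180
]
BK 11: (3,-7) -> (14,-7) [heading=180, move]
Final: pos=(14,-7), heading=180, 0 segment(s) drawn

Answer: 14 -7 180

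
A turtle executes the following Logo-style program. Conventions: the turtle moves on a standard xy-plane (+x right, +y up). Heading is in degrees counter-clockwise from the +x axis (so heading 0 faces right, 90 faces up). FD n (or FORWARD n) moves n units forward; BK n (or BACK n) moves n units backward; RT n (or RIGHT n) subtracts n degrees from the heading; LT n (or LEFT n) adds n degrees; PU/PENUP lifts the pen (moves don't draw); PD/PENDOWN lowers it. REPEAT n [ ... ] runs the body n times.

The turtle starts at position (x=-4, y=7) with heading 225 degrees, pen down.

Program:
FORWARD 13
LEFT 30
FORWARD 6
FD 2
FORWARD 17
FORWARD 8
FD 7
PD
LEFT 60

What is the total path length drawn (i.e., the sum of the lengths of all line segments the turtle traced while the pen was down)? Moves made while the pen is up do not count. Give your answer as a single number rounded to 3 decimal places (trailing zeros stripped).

Answer: 53

Derivation:
Executing turtle program step by step:
Start: pos=(-4,7), heading=225, pen down
FD 13: (-4,7) -> (-13.192,-2.192) [heading=225, draw]
LT 30: heading 225 -> 255
FD 6: (-13.192,-2.192) -> (-14.745,-7.988) [heading=255, draw]
FD 2: (-14.745,-7.988) -> (-15.263,-9.92) [heading=255, draw]
FD 17: (-15.263,-9.92) -> (-19.663,-26.341) [heading=255, draw]
FD 8: (-19.663,-26.341) -> (-21.733,-34.068) [heading=255, draw]
FD 7: (-21.733,-34.068) -> (-23.545,-40.829) [heading=255, draw]
PD: pen down
LT 60: heading 255 -> 315
Final: pos=(-23.545,-40.829), heading=315, 6 segment(s) drawn

Segment lengths:
  seg 1: (-4,7) -> (-13.192,-2.192), length = 13
  seg 2: (-13.192,-2.192) -> (-14.745,-7.988), length = 6
  seg 3: (-14.745,-7.988) -> (-15.263,-9.92), length = 2
  seg 4: (-15.263,-9.92) -> (-19.663,-26.341), length = 17
  seg 5: (-19.663,-26.341) -> (-21.733,-34.068), length = 8
  seg 6: (-21.733,-34.068) -> (-23.545,-40.829), length = 7
Total = 53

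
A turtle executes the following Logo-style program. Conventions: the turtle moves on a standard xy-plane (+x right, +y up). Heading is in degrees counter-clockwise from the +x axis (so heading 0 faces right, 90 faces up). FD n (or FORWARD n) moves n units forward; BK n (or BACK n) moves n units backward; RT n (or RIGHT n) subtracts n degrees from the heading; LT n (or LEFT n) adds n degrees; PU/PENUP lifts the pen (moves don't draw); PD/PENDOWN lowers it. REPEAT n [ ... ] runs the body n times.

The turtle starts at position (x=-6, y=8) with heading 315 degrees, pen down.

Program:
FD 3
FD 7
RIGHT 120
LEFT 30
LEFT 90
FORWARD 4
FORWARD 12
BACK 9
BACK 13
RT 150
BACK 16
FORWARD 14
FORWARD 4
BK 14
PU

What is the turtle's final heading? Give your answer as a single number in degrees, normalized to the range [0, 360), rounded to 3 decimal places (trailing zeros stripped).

Executing turtle program step by step:
Start: pos=(-6,8), heading=315, pen down
FD 3: (-6,8) -> (-3.879,5.879) [heading=315, draw]
FD 7: (-3.879,5.879) -> (1.071,0.929) [heading=315, draw]
RT 120: heading 315 -> 195
LT 30: heading 195 -> 225
LT 90: heading 225 -> 315
FD 4: (1.071,0.929) -> (3.899,-1.899) [heading=315, draw]
FD 12: (3.899,-1.899) -> (12.385,-10.385) [heading=315, draw]
BK 9: (12.385,-10.385) -> (6.021,-4.021) [heading=315, draw]
BK 13: (6.021,-4.021) -> (-3.172,5.172) [heading=315, draw]
RT 150: heading 315 -> 165
BK 16: (-3.172,5.172) -> (12.283,1.03) [heading=165, draw]
FD 14: (12.283,1.03) -> (-1.24,4.654) [heading=165, draw]
FD 4: (-1.24,4.654) -> (-5.103,5.689) [heading=165, draw]
BK 14: (-5.103,5.689) -> (8.42,2.066) [heading=165, draw]
PU: pen up
Final: pos=(8.42,2.066), heading=165, 10 segment(s) drawn

Answer: 165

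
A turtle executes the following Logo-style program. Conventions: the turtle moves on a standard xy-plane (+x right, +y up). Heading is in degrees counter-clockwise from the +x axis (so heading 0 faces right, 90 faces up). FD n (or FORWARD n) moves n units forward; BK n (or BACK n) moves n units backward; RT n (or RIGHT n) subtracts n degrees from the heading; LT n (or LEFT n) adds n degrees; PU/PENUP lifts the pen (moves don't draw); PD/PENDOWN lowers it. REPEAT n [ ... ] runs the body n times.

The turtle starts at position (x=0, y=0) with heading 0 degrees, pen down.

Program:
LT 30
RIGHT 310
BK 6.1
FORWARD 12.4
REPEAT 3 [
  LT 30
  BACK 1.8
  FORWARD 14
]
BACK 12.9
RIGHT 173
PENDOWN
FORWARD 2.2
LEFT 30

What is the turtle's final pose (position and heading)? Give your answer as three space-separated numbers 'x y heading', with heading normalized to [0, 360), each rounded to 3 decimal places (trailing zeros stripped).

Answer: -9.538 25.274 27

Derivation:
Executing turtle program step by step:
Start: pos=(0,0), heading=0, pen down
LT 30: heading 0 -> 30
RT 310: heading 30 -> 80
BK 6.1: (0,0) -> (-1.059,-6.007) [heading=80, draw]
FD 12.4: (-1.059,-6.007) -> (1.094,6.204) [heading=80, draw]
REPEAT 3 [
  -- iteration 1/3 --
  LT 30: heading 80 -> 110
  BK 1.8: (1.094,6.204) -> (1.71,4.513) [heading=110, draw]
  FD 14: (1.71,4.513) -> (-3.079,17.669) [heading=110, draw]
  -- iteration 2/3 --
  LT 30: heading 110 -> 140
  BK 1.8: (-3.079,17.669) -> (-1.7,16.512) [heading=140, draw]
  FD 14: (-1.7,16.512) -> (-12.424,25.511) [heading=140, draw]
  -- iteration 3/3 --
  LT 30: heading 140 -> 170
  BK 1.8: (-12.424,25.511) -> (-10.652,25.198) [heading=170, draw]
  FD 14: (-10.652,25.198) -> (-24.439,27.629) [heading=170, draw]
]
BK 12.9: (-24.439,27.629) -> (-11.735,25.389) [heading=170, draw]
RT 173: heading 170 -> 357
PD: pen down
FD 2.2: (-11.735,25.389) -> (-9.538,25.274) [heading=357, draw]
LT 30: heading 357 -> 27
Final: pos=(-9.538,25.274), heading=27, 10 segment(s) drawn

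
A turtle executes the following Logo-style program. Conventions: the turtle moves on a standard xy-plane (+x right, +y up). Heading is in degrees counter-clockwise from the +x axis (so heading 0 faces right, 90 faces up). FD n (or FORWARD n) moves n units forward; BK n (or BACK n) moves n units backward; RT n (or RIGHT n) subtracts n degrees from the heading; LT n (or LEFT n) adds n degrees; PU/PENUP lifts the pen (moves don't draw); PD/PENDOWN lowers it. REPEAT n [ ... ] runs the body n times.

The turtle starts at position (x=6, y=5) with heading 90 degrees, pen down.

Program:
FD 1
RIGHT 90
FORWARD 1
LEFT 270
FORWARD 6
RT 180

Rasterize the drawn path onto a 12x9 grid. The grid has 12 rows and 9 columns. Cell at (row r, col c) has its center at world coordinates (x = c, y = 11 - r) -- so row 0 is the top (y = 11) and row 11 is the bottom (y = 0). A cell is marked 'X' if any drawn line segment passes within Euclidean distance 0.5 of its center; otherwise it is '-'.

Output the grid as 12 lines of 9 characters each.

Segment 0: (6,5) -> (6,6)
Segment 1: (6,6) -> (7,6)
Segment 2: (7,6) -> (7,0)

Answer: ---------
---------
---------
---------
---------
------XX-
------XX-
-------X-
-------X-
-------X-
-------X-
-------X-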